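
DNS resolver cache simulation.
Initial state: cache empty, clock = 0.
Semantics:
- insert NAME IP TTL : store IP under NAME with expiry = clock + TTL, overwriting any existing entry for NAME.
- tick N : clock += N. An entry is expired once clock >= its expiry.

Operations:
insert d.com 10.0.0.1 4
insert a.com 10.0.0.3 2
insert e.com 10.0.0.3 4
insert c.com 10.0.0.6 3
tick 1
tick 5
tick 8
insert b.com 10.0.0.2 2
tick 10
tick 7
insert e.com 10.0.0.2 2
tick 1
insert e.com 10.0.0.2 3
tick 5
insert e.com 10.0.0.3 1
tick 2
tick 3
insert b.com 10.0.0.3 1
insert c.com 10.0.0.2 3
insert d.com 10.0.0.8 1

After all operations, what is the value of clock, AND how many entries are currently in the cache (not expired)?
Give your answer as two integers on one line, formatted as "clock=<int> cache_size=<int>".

Op 1: insert d.com -> 10.0.0.1 (expiry=0+4=4). clock=0
Op 2: insert a.com -> 10.0.0.3 (expiry=0+2=2). clock=0
Op 3: insert e.com -> 10.0.0.3 (expiry=0+4=4). clock=0
Op 4: insert c.com -> 10.0.0.6 (expiry=0+3=3). clock=0
Op 5: tick 1 -> clock=1.
Op 6: tick 5 -> clock=6. purged={a.com,c.com,d.com,e.com}
Op 7: tick 8 -> clock=14.
Op 8: insert b.com -> 10.0.0.2 (expiry=14+2=16). clock=14
Op 9: tick 10 -> clock=24. purged={b.com}
Op 10: tick 7 -> clock=31.
Op 11: insert e.com -> 10.0.0.2 (expiry=31+2=33). clock=31
Op 12: tick 1 -> clock=32.
Op 13: insert e.com -> 10.0.0.2 (expiry=32+3=35). clock=32
Op 14: tick 5 -> clock=37. purged={e.com}
Op 15: insert e.com -> 10.0.0.3 (expiry=37+1=38). clock=37
Op 16: tick 2 -> clock=39. purged={e.com}
Op 17: tick 3 -> clock=42.
Op 18: insert b.com -> 10.0.0.3 (expiry=42+1=43). clock=42
Op 19: insert c.com -> 10.0.0.2 (expiry=42+3=45). clock=42
Op 20: insert d.com -> 10.0.0.8 (expiry=42+1=43). clock=42
Final clock = 42
Final cache (unexpired): {b.com,c.com,d.com} -> size=3

Answer: clock=42 cache_size=3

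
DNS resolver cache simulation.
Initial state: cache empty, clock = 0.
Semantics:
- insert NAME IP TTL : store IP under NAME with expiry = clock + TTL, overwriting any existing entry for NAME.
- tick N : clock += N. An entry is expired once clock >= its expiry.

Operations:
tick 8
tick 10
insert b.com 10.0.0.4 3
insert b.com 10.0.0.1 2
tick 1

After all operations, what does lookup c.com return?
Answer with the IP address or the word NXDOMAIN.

Op 1: tick 8 -> clock=8.
Op 2: tick 10 -> clock=18.
Op 3: insert b.com -> 10.0.0.4 (expiry=18+3=21). clock=18
Op 4: insert b.com -> 10.0.0.1 (expiry=18+2=20). clock=18
Op 5: tick 1 -> clock=19.
lookup c.com: not in cache (expired or never inserted)

Answer: NXDOMAIN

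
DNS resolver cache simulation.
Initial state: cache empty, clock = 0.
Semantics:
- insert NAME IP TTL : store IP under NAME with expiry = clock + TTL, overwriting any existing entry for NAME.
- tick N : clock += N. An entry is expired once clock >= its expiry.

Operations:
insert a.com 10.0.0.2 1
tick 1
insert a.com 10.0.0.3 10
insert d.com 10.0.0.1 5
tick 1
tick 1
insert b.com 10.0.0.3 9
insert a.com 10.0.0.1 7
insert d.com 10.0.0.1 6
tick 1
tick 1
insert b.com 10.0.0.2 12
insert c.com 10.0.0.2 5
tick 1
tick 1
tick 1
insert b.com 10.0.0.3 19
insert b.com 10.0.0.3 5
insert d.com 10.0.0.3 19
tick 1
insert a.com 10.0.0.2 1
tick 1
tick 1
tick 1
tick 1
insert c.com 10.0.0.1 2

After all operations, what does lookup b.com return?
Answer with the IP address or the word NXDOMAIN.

Answer: NXDOMAIN

Derivation:
Op 1: insert a.com -> 10.0.0.2 (expiry=0+1=1). clock=0
Op 2: tick 1 -> clock=1. purged={a.com}
Op 3: insert a.com -> 10.0.0.3 (expiry=1+10=11). clock=1
Op 4: insert d.com -> 10.0.0.1 (expiry=1+5=6). clock=1
Op 5: tick 1 -> clock=2.
Op 6: tick 1 -> clock=3.
Op 7: insert b.com -> 10.0.0.3 (expiry=3+9=12). clock=3
Op 8: insert a.com -> 10.0.0.1 (expiry=3+7=10). clock=3
Op 9: insert d.com -> 10.0.0.1 (expiry=3+6=9). clock=3
Op 10: tick 1 -> clock=4.
Op 11: tick 1 -> clock=5.
Op 12: insert b.com -> 10.0.0.2 (expiry=5+12=17). clock=5
Op 13: insert c.com -> 10.0.0.2 (expiry=5+5=10). clock=5
Op 14: tick 1 -> clock=6.
Op 15: tick 1 -> clock=7.
Op 16: tick 1 -> clock=8.
Op 17: insert b.com -> 10.0.0.3 (expiry=8+19=27). clock=8
Op 18: insert b.com -> 10.0.0.3 (expiry=8+5=13). clock=8
Op 19: insert d.com -> 10.0.0.3 (expiry=8+19=27). clock=8
Op 20: tick 1 -> clock=9.
Op 21: insert a.com -> 10.0.0.2 (expiry=9+1=10). clock=9
Op 22: tick 1 -> clock=10. purged={a.com,c.com}
Op 23: tick 1 -> clock=11.
Op 24: tick 1 -> clock=12.
Op 25: tick 1 -> clock=13. purged={b.com}
Op 26: insert c.com -> 10.0.0.1 (expiry=13+2=15). clock=13
lookup b.com: not in cache (expired or never inserted)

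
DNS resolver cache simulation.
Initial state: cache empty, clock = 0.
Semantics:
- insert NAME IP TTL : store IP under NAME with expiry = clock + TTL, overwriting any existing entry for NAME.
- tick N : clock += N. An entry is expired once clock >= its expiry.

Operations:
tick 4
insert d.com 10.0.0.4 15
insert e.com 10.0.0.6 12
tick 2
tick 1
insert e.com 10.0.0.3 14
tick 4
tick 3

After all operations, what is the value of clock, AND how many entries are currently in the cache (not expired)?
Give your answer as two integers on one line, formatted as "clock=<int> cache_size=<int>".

Answer: clock=14 cache_size=2

Derivation:
Op 1: tick 4 -> clock=4.
Op 2: insert d.com -> 10.0.0.4 (expiry=4+15=19). clock=4
Op 3: insert e.com -> 10.0.0.6 (expiry=4+12=16). clock=4
Op 4: tick 2 -> clock=6.
Op 5: tick 1 -> clock=7.
Op 6: insert e.com -> 10.0.0.3 (expiry=7+14=21). clock=7
Op 7: tick 4 -> clock=11.
Op 8: tick 3 -> clock=14.
Final clock = 14
Final cache (unexpired): {d.com,e.com} -> size=2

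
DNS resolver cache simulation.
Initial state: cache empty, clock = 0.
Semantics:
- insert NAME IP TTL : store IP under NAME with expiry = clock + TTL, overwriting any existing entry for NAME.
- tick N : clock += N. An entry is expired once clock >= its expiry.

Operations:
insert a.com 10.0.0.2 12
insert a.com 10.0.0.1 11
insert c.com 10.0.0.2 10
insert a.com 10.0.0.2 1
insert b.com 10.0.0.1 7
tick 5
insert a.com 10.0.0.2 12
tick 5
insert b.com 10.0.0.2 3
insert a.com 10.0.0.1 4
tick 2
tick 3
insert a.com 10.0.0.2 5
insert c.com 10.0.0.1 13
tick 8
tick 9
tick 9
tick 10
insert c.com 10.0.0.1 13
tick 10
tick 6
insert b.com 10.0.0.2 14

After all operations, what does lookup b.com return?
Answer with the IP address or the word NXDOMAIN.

Op 1: insert a.com -> 10.0.0.2 (expiry=0+12=12). clock=0
Op 2: insert a.com -> 10.0.0.1 (expiry=0+11=11). clock=0
Op 3: insert c.com -> 10.0.0.2 (expiry=0+10=10). clock=0
Op 4: insert a.com -> 10.0.0.2 (expiry=0+1=1). clock=0
Op 5: insert b.com -> 10.0.0.1 (expiry=0+7=7). clock=0
Op 6: tick 5 -> clock=5. purged={a.com}
Op 7: insert a.com -> 10.0.0.2 (expiry=5+12=17). clock=5
Op 8: tick 5 -> clock=10. purged={b.com,c.com}
Op 9: insert b.com -> 10.0.0.2 (expiry=10+3=13). clock=10
Op 10: insert a.com -> 10.0.0.1 (expiry=10+4=14). clock=10
Op 11: tick 2 -> clock=12.
Op 12: tick 3 -> clock=15. purged={a.com,b.com}
Op 13: insert a.com -> 10.0.0.2 (expiry=15+5=20). clock=15
Op 14: insert c.com -> 10.0.0.1 (expiry=15+13=28). clock=15
Op 15: tick 8 -> clock=23. purged={a.com}
Op 16: tick 9 -> clock=32. purged={c.com}
Op 17: tick 9 -> clock=41.
Op 18: tick 10 -> clock=51.
Op 19: insert c.com -> 10.0.0.1 (expiry=51+13=64). clock=51
Op 20: tick 10 -> clock=61.
Op 21: tick 6 -> clock=67. purged={c.com}
Op 22: insert b.com -> 10.0.0.2 (expiry=67+14=81). clock=67
lookup b.com: present, ip=10.0.0.2 expiry=81 > clock=67

Answer: 10.0.0.2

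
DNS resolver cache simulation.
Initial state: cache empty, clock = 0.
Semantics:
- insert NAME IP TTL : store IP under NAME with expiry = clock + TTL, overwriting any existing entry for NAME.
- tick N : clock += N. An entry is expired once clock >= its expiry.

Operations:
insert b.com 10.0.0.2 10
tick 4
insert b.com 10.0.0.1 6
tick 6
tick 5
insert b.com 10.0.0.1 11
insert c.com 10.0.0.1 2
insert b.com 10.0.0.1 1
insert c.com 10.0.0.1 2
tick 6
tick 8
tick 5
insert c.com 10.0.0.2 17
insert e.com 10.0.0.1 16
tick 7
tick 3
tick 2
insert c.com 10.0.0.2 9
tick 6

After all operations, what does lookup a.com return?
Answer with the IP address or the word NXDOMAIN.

Answer: NXDOMAIN

Derivation:
Op 1: insert b.com -> 10.0.0.2 (expiry=0+10=10). clock=0
Op 2: tick 4 -> clock=4.
Op 3: insert b.com -> 10.0.0.1 (expiry=4+6=10). clock=4
Op 4: tick 6 -> clock=10. purged={b.com}
Op 5: tick 5 -> clock=15.
Op 6: insert b.com -> 10.0.0.1 (expiry=15+11=26). clock=15
Op 7: insert c.com -> 10.0.0.1 (expiry=15+2=17). clock=15
Op 8: insert b.com -> 10.0.0.1 (expiry=15+1=16). clock=15
Op 9: insert c.com -> 10.0.0.1 (expiry=15+2=17). clock=15
Op 10: tick 6 -> clock=21. purged={b.com,c.com}
Op 11: tick 8 -> clock=29.
Op 12: tick 5 -> clock=34.
Op 13: insert c.com -> 10.0.0.2 (expiry=34+17=51). clock=34
Op 14: insert e.com -> 10.0.0.1 (expiry=34+16=50). clock=34
Op 15: tick 7 -> clock=41.
Op 16: tick 3 -> clock=44.
Op 17: tick 2 -> clock=46.
Op 18: insert c.com -> 10.0.0.2 (expiry=46+9=55). clock=46
Op 19: tick 6 -> clock=52. purged={e.com}
lookup a.com: not in cache (expired or never inserted)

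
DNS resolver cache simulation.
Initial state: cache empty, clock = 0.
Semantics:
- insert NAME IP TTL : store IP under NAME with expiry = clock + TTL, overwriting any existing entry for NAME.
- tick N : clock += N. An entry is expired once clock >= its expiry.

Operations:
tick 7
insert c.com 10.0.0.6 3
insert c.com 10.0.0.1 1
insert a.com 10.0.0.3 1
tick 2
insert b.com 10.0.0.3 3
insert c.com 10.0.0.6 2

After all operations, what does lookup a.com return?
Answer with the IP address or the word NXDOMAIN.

Op 1: tick 7 -> clock=7.
Op 2: insert c.com -> 10.0.0.6 (expiry=7+3=10). clock=7
Op 3: insert c.com -> 10.0.0.1 (expiry=7+1=8). clock=7
Op 4: insert a.com -> 10.0.0.3 (expiry=7+1=8). clock=7
Op 5: tick 2 -> clock=9. purged={a.com,c.com}
Op 6: insert b.com -> 10.0.0.3 (expiry=9+3=12). clock=9
Op 7: insert c.com -> 10.0.0.6 (expiry=9+2=11). clock=9
lookup a.com: not in cache (expired or never inserted)

Answer: NXDOMAIN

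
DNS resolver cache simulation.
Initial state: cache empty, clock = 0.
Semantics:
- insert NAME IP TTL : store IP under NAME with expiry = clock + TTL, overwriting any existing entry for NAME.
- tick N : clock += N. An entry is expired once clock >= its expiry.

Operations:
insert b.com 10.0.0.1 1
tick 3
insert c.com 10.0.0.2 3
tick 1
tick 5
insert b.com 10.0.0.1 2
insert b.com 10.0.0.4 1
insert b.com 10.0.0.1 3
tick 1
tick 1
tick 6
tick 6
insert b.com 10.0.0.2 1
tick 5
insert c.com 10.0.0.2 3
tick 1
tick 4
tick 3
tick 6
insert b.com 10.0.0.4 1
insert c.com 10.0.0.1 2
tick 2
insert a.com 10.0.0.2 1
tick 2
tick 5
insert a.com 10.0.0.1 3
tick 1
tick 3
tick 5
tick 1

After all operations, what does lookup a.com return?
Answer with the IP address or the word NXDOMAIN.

Answer: NXDOMAIN

Derivation:
Op 1: insert b.com -> 10.0.0.1 (expiry=0+1=1). clock=0
Op 2: tick 3 -> clock=3. purged={b.com}
Op 3: insert c.com -> 10.0.0.2 (expiry=3+3=6). clock=3
Op 4: tick 1 -> clock=4.
Op 5: tick 5 -> clock=9. purged={c.com}
Op 6: insert b.com -> 10.0.0.1 (expiry=9+2=11). clock=9
Op 7: insert b.com -> 10.0.0.4 (expiry=9+1=10). clock=9
Op 8: insert b.com -> 10.0.0.1 (expiry=9+3=12). clock=9
Op 9: tick 1 -> clock=10.
Op 10: tick 1 -> clock=11.
Op 11: tick 6 -> clock=17. purged={b.com}
Op 12: tick 6 -> clock=23.
Op 13: insert b.com -> 10.0.0.2 (expiry=23+1=24). clock=23
Op 14: tick 5 -> clock=28. purged={b.com}
Op 15: insert c.com -> 10.0.0.2 (expiry=28+3=31). clock=28
Op 16: tick 1 -> clock=29.
Op 17: tick 4 -> clock=33. purged={c.com}
Op 18: tick 3 -> clock=36.
Op 19: tick 6 -> clock=42.
Op 20: insert b.com -> 10.0.0.4 (expiry=42+1=43). clock=42
Op 21: insert c.com -> 10.0.0.1 (expiry=42+2=44). clock=42
Op 22: tick 2 -> clock=44. purged={b.com,c.com}
Op 23: insert a.com -> 10.0.0.2 (expiry=44+1=45). clock=44
Op 24: tick 2 -> clock=46. purged={a.com}
Op 25: tick 5 -> clock=51.
Op 26: insert a.com -> 10.0.0.1 (expiry=51+3=54). clock=51
Op 27: tick 1 -> clock=52.
Op 28: tick 3 -> clock=55. purged={a.com}
Op 29: tick 5 -> clock=60.
Op 30: tick 1 -> clock=61.
lookup a.com: not in cache (expired or never inserted)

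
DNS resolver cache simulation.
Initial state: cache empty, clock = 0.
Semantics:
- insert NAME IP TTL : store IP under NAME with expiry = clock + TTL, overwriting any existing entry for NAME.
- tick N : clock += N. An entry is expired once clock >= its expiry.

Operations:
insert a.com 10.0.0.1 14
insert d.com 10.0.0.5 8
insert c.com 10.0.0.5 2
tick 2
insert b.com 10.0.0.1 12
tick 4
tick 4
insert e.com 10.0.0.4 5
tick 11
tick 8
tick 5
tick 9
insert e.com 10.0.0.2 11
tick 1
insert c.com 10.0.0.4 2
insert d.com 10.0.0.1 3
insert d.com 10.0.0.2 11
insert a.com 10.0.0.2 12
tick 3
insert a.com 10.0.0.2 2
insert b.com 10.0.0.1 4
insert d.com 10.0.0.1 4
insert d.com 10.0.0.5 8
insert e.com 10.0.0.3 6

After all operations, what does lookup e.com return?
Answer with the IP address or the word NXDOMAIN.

Answer: 10.0.0.3

Derivation:
Op 1: insert a.com -> 10.0.0.1 (expiry=0+14=14). clock=0
Op 2: insert d.com -> 10.0.0.5 (expiry=0+8=8). clock=0
Op 3: insert c.com -> 10.0.0.5 (expiry=0+2=2). clock=0
Op 4: tick 2 -> clock=2. purged={c.com}
Op 5: insert b.com -> 10.0.0.1 (expiry=2+12=14). clock=2
Op 6: tick 4 -> clock=6.
Op 7: tick 4 -> clock=10. purged={d.com}
Op 8: insert e.com -> 10.0.0.4 (expiry=10+5=15). clock=10
Op 9: tick 11 -> clock=21. purged={a.com,b.com,e.com}
Op 10: tick 8 -> clock=29.
Op 11: tick 5 -> clock=34.
Op 12: tick 9 -> clock=43.
Op 13: insert e.com -> 10.0.0.2 (expiry=43+11=54). clock=43
Op 14: tick 1 -> clock=44.
Op 15: insert c.com -> 10.0.0.4 (expiry=44+2=46). clock=44
Op 16: insert d.com -> 10.0.0.1 (expiry=44+3=47). clock=44
Op 17: insert d.com -> 10.0.0.2 (expiry=44+11=55). clock=44
Op 18: insert a.com -> 10.0.0.2 (expiry=44+12=56). clock=44
Op 19: tick 3 -> clock=47. purged={c.com}
Op 20: insert a.com -> 10.0.0.2 (expiry=47+2=49). clock=47
Op 21: insert b.com -> 10.0.0.1 (expiry=47+4=51). clock=47
Op 22: insert d.com -> 10.0.0.1 (expiry=47+4=51). clock=47
Op 23: insert d.com -> 10.0.0.5 (expiry=47+8=55). clock=47
Op 24: insert e.com -> 10.0.0.3 (expiry=47+6=53). clock=47
lookup e.com: present, ip=10.0.0.3 expiry=53 > clock=47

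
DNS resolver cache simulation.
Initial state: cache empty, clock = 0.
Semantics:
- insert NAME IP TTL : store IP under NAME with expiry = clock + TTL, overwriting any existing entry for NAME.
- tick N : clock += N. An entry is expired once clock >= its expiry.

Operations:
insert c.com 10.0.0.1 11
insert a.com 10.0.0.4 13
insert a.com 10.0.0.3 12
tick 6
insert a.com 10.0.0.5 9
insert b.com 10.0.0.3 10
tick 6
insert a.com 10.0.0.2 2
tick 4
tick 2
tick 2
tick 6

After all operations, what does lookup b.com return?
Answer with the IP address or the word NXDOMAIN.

Op 1: insert c.com -> 10.0.0.1 (expiry=0+11=11). clock=0
Op 2: insert a.com -> 10.0.0.4 (expiry=0+13=13). clock=0
Op 3: insert a.com -> 10.0.0.3 (expiry=0+12=12). clock=0
Op 4: tick 6 -> clock=6.
Op 5: insert a.com -> 10.0.0.5 (expiry=6+9=15). clock=6
Op 6: insert b.com -> 10.0.0.3 (expiry=6+10=16). clock=6
Op 7: tick 6 -> clock=12. purged={c.com}
Op 8: insert a.com -> 10.0.0.2 (expiry=12+2=14). clock=12
Op 9: tick 4 -> clock=16. purged={a.com,b.com}
Op 10: tick 2 -> clock=18.
Op 11: tick 2 -> clock=20.
Op 12: tick 6 -> clock=26.
lookup b.com: not in cache (expired or never inserted)

Answer: NXDOMAIN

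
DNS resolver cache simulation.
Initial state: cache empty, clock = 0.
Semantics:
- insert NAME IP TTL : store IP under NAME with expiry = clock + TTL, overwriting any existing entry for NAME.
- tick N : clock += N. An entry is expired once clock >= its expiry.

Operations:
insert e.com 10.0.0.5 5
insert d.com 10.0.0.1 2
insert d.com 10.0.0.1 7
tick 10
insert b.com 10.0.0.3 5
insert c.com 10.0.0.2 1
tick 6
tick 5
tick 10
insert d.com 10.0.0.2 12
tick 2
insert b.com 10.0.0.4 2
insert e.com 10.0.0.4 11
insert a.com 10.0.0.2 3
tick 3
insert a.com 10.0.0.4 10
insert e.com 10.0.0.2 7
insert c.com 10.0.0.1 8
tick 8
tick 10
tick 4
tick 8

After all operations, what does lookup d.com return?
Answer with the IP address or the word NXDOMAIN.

Op 1: insert e.com -> 10.0.0.5 (expiry=0+5=5). clock=0
Op 2: insert d.com -> 10.0.0.1 (expiry=0+2=2). clock=0
Op 3: insert d.com -> 10.0.0.1 (expiry=0+7=7). clock=0
Op 4: tick 10 -> clock=10. purged={d.com,e.com}
Op 5: insert b.com -> 10.0.0.3 (expiry=10+5=15). clock=10
Op 6: insert c.com -> 10.0.0.2 (expiry=10+1=11). clock=10
Op 7: tick 6 -> clock=16. purged={b.com,c.com}
Op 8: tick 5 -> clock=21.
Op 9: tick 10 -> clock=31.
Op 10: insert d.com -> 10.0.0.2 (expiry=31+12=43). clock=31
Op 11: tick 2 -> clock=33.
Op 12: insert b.com -> 10.0.0.4 (expiry=33+2=35). clock=33
Op 13: insert e.com -> 10.0.0.4 (expiry=33+11=44). clock=33
Op 14: insert a.com -> 10.0.0.2 (expiry=33+3=36). clock=33
Op 15: tick 3 -> clock=36. purged={a.com,b.com}
Op 16: insert a.com -> 10.0.0.4 (expiry=36+10=46). clock=36
Op 17: insert e.com -> 10.0.0.2 (expiry=36+7=43). clock=36
Op 18: insert c.com -> 10.0.0.1 (expiry=36+8=44). clock=36
Op 19: tick 8 -> clock=44. purged={c.com,d.com,e.com}
Op 20: tick 10 -> clock=54. purged={a.com}
Op 21: tick 4 -> clock=58.
Op 22: tick 8 -> clock=66.
lookup d.com: not in cache (expired or never inserted)

Answer: NXDOMAIN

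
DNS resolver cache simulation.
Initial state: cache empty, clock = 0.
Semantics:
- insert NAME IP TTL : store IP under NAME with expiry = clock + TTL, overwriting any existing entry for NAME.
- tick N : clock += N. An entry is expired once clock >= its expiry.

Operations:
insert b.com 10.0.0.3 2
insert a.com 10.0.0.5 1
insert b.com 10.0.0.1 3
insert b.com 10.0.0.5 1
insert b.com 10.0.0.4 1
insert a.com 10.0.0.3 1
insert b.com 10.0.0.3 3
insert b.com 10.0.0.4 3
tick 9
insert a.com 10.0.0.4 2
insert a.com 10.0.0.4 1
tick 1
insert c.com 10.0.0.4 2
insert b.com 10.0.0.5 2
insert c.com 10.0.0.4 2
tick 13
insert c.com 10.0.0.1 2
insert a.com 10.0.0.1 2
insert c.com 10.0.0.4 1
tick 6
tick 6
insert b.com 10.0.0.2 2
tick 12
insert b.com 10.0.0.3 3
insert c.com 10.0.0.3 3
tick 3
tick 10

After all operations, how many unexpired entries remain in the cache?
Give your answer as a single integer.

Answer: 0

Derivation:
Op 1: insert b.com -> 10.0.0.3 (expiry=0+2=2). clock=0
Op 2: insert a.com -> 10.0.0.5 (expiry=0+1=1). clock=0
Op 3: insert b.com -> 10.0.0.1 (expiry=0+3=3). clock=0
Op 4: insert b.com -> 10.0.0.5 (expiry=0+1=1). clock=0
Op 5: insert b.com -> 10.0.0.4 (expiry=0+1=1). clock=0
Op 6: insert a.com -> 10.0.0.3 (expiry=0+1=1). clock=0
Op 7: insert b.com -> 10.0.0.3 (expiry=0+3=3). clock=0
Op 8: insert b.com -> 10.0.0.4 (expiry=0+3=3). clock=0
Op 9: tick 9 -> clock=9. purged={a.com,b.com}
Op 10: insert a.com -> 10.0.0.4 (expiry=9+2=11). clock=9
Op 11: insert a.com -> 10.0.0.4 (expiry=9+1=10). clock=9
Op 12: tick 1 -> clock=10. purged={a.com}
Op 13: insert c.com -> 10.0.0.4 (expiry=10+2=12). clock=10
Op 14: insert b.com -> 10.0.0.5 (expiry=10+2=12). clock=10
Op 15: insert c.com -> 10.0.0.4 (expiry=10+2=12). clock=10
Op 16: tick 13 -> clock=23. purged={b.com,c.com}
Op 17: insert c.com -> 10.0.0.1 (expiry=23+2=25). clock=23
Op 18: insert a.com -> 10.0.0.1 (expiry=23+2=25). clock=23
Op 19: insert c.com -> 10.0.0.4 (expiry=23+1=24). clock=23
Op 20: tick 6 -> clock=29. purged={a.com,c.com}
Op 21: tick 6 -> clock=35.
Op 22: insert b.com -> 10.0.0.2 (expiry=35+2=37). clock=35
Op 23: tick 12 -> clock=47. purged={b.com}
Op 24: insert b.com -> 10.0.0.3 (expiry=47+3=50). clock=47
Op 25: insert c.com -> 10.0.0.3 (expiry=47+3=50). clock=47
Op 26: tick 3 -> clock=50. purged={b.com,c.com}
Op 27: tick 10 -> clock=60.
Final cache (unexpired): {} -> size=0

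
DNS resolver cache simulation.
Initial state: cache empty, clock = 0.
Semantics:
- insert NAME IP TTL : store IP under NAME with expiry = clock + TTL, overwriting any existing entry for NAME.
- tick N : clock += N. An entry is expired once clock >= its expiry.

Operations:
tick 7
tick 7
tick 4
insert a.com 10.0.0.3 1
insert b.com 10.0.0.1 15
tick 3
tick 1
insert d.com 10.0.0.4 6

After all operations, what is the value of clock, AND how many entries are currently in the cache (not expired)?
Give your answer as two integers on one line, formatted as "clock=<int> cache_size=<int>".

Op 1: tick 7 -> clock=7.
Op 2: tick 7 -> clock=14.
Op 3: tick 4 -> clock=18.
Op 4: insert a.com -> 10.0.0.3 (expiry=18+1=19). clock=18
Op 5: insert b.com -> 10.0.0.1 (expiry=18+15=33). clock=18
Op 6: tick 3 -> clock=21. purged={a.com}
Op 7: tick 1 -> clock=22.
Op 8: insert d.com -> 10.0.0.4 (expiry=22+6=28). clock=22
Final clock = 22
Final cache (unexpired): {b.com,d.com} -> size=2

Answer: clock=22 cache_size=2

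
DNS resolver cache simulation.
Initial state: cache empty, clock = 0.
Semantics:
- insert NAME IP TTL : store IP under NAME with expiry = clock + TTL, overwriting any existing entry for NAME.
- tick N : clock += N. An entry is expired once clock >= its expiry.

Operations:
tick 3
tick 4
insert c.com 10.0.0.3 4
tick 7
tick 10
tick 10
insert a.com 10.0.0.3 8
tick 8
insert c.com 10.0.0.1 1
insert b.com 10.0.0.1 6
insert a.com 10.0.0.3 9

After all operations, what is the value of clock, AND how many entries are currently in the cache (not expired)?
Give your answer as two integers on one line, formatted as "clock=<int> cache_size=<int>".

Answer: clock=42 cache_size=3

Derivation:
Op 1: tick 3 -> clock=3.
Op 2: tick 4 -> clock=7.
Op 3: insert c.com -> 10.0.0.3 (expiry=7+4=11). clock=7
Op 4: tick 7 -> clock=14. purged={c.com}
Op 5: tick 10 -> clock=24.
Op 6: tick 10 -> clock=34.
Op 7: insert a.com -> 10.0.0.3 (expiry=34+8=42). clock=34
Op 8: tick 8 -> clock=42. purged={a.com}
Op 9: insert c.com -> 10.0.0.1 (expiry=42+1=43). clock=42
Op 10: insert b.com -> 10.0.0.1 (expiry=42+6=48). clock=42
Op 11: insert a.com -> 10.0.0.3 (expiry=42+9=51). clock=42
Final clock = 42
Final cache (unexpired): {a.com,b.com,c.com} -> size=3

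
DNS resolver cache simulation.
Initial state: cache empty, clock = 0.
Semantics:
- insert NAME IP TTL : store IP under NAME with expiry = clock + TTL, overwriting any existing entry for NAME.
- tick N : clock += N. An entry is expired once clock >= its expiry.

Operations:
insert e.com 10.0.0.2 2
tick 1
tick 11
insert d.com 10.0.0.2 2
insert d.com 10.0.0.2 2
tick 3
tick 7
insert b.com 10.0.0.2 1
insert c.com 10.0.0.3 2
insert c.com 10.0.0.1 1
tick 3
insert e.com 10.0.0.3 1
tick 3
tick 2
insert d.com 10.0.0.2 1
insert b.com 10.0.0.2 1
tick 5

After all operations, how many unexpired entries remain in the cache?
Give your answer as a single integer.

Answer: 0

Derivation:
Op 1: insert e.com -> 10.0.0.2 (expiry=0+2=2). clock=0
Op 2: tick 1 -> clock=1.
Op 3: tick 11 -> clock=12. purged={e.com}
Op 4: insert d.com -> 10.0.0.2 (expiry=12+2=14). clock=12
Op 5: insert d.com -> 10.0.0.2 (expiry=12+2=14). clock=12
Op 6: tick 3 -> clock=15. purged={d.com}
Op 7: tick 7 -> clock=22.
Op 8: insert b.com -> 10.0.0.2 (expiry=22+1=23). clock=22
Op 9: insert c.com -> 10.0.0.3 (expiry=22+2=24). clock=22
Op 10: insert c.com -> 10.0.0.1 (expiry=22+1=23). clock=22
Op 11: tick 3 -> clock=25. purged={b.com,c.com}
Op 12: insert e.com -> 10.0.0.3 (expiry=25+1=26). clock=25
Op 13: tick 3 -> clock=28. purged={e.com}
Op 14: tick 2 -> clock=30.
Op 15: insert d.com -> 10.0.0.2 (expiry=30+1=31). clock=30
Op 16: insert b.com -> 10.0.0.2 (expiry=30+1=31). clock=30
Op 17: tick 5 -> clock=35. purged={b.com,d.com}
Final cache (unexpired): {} -> size=0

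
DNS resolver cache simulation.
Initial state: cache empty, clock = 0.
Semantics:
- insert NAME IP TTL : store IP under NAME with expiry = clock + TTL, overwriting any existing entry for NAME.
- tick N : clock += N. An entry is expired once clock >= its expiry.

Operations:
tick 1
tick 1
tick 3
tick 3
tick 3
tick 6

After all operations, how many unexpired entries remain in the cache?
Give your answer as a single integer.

Answer: 0

Derivation:
Op 1: tick 1 -> clock=1.
Op 2: tick 1 -> clock=2.
Op 3: tick 3 -> clock=5.
Op 4: tick 3 -> clock=8.
Op 5: tick 3 -> clock=11.
Op 6: tick 6 -> clock=17.
Final cache (unexpired): {} -> size=0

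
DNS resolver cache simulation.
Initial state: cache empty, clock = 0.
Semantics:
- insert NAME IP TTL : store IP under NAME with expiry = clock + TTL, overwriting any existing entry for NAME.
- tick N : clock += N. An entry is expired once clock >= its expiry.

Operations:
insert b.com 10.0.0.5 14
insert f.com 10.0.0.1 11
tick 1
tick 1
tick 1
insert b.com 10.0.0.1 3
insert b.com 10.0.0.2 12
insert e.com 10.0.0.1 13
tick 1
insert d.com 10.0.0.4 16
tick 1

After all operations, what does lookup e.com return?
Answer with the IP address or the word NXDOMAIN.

Answer: 10.0.0.1

Derivation:
Op 1: insert b.com -> 10.0.0.5 (expiry=0+14=14). clock=0
Op 2: insert f.com -> 10.0.0.1 (expiry=0+11=11). clock=0
Op 3: tick 1 -> clock=1.
Op 4: tick 1 -> clock=2.
Op 5: tick 1 -> clock=3.
Op 6: insert b.com -> 10.0.0.1 (expiry=3+3=6). clock=3
Op 7: insert b.com -> 10.0.0.2 (expiry=3+12=15). clock=3
Op 8: insert e.com -> 10.0.0.1 (expiry=3+13=16). clock=3
Op 9: tick 1 -> clock=4.
Op 10: insert d.com -> 10.0.0.4 (expiry=4+16=20). clock=4
Op 11: tick 1 -> clock=5.
lookup e.com: present, ip=10.0.0.1 expiry=16 > clock=5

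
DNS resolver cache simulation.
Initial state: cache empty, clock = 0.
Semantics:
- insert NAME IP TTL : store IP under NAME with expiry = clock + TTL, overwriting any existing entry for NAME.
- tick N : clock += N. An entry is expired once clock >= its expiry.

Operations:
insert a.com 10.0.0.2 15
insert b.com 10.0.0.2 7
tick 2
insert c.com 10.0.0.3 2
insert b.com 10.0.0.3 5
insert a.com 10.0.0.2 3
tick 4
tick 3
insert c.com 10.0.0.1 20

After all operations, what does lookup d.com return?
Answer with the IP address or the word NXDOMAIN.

Op 1: insert a.com -> 10.0.0.2 (expiry=0+15=15). clock=0
Op 2: insert b.com -> 10.0.0.2 (expiry=0+7=7). clock=0
Op 3: tick 2 -> clock=2.
Op 4: insert c.com -> 10.0.0.3 (expiry=2+2=4). clock=2
Op 5: insert b.com -> 10.0.0.3 (expiry=2+5=7). clock=2
Op 6: insert a.com -> 10.0.0.2 (expiry=2+3=5). clock=2
Op 7: tick 4 -> clock=6. purged={a.com,c.com}
Op 8: tick 3 -> clock=9. purged={b.com}
Op 9: insert c.com -> 10.0.0.1 (expiry=9+20=29). clock=9
lookup d.com: not in cache (expired or never inserted)

Answer: NXDOMAIN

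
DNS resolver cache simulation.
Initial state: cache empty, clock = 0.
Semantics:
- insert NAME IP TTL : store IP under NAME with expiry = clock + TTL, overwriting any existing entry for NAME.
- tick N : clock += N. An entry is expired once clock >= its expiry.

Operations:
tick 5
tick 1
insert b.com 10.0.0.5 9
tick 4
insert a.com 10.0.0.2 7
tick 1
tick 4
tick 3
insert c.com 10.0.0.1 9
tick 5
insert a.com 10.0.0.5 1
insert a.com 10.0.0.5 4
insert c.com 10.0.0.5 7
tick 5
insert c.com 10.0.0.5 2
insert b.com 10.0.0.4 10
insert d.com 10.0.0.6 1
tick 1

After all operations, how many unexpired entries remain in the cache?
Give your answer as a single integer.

Answer: 2

Derivation:
Op 1: tick 5 -> clock=5.
Op 2: tick 1 -> clock=6.
Op 3: insert b.com -> 10.0.0.5 (expiry=6+9=15). clock=6
Op 4: tick 4 -> clock=10.
Op 5: insert a.com -> 10.0.0.2 (expiry=10+7=17). clock=10
Op 6: tick 1 -> clock=11.
Op 7: tick 4 -> clock=15. purged={b.com}
Op 8: tick 3 -> clock=18. purged={a.com}
Op 9: insert c.com -> 10.0.0.1 (expiry=18+9=27). clock=18
Op 10: tick 5 -> clock=23.
Op 11: insert a.com -> 10.0.0.5 (expiry=23+1=24). clock=23
Op 12: insert a.com -> 10.0.0.5 (expiry=23+4=27). clock=23
Op 13: insert c.com -> 10.0.0.5 (expiry=23+7=30). clock=23
Op 14: tick 5 -> clock=28. purged={a.com}
Op 15: insert c.com -> 10.0.0.5 (expiry=28+2=30). clock=28
Op 16: insert b.com -> 10.0.0.4 (expiry=28+10=38). clock=28
Op 17: insert d.com -> 10.0.0.6 (expiry=28+1=29). clock=28
Op 18: tick 1 -> clock=29. purged={d.com}
Final cache (unexpired): {b.com,c.com} -> size=2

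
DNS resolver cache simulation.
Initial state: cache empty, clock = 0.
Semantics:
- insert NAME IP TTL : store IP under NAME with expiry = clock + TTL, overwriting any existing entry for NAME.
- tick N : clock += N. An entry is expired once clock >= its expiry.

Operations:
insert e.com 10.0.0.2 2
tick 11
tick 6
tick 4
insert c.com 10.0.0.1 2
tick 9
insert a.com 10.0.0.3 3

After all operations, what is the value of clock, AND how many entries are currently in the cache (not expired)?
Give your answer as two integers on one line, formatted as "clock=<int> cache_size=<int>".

Op 1: insert e.com -> 10.0.0.2 (expiry=0+2=2). clock=0
Op 2: tick 11 -> clock=11. purged={e.com}
Op 3: tick 6 -> clock=17.
Op 4: tick 4 -> clock=21.
Op 5: insert c.com -> 10.0.0.1 (expiry=21+2=23). clock=21
Op 6: tick 9 -> clock=30. purged={c.com}
Op 7: insert a.com -> 10.0.0.3 (expiry=30+3=33). clock=30
Final clock = 30
Final cache (unexpired): {a.com} -> size=1

Answer: clock=30 cache_size=1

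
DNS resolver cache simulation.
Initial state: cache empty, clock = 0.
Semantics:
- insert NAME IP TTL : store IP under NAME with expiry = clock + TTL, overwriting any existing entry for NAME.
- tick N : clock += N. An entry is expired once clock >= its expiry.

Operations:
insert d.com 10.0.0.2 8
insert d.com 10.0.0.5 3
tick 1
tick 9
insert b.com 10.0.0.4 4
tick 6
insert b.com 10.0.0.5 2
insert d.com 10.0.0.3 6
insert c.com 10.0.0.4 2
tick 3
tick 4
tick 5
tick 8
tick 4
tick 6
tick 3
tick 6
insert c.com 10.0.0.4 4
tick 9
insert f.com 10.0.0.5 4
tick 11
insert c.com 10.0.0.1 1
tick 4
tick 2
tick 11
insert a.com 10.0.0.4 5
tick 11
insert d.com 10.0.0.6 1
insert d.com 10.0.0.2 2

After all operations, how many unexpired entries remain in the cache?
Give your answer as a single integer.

Answer: 1

Derivation:
Op 1: insert d.com -> 10.0.0.2 (expiry=0+8=8). clock=0
Op 2: insert d.com -> 10.0.0.5 (expiry=0+3=3). clock=0
Op 3: tick 1 -> clock=1.
Op 4: tick 9 -> clock=10. purged={d.com}
Op 5: insert b.com -> 10.0.0.4 (expiry=10+4=14). clock=10
Op 6: tick 6 -> clock=16. purged={b.com}
Op 7: insert b.com -> 10.0.0.5 (expiry=16+2=18). clock=16
Op 8: insert d.com -> 10.0.0.3 (expiry=16+6=22). clock=16
Op 9: insert c.com -> 10.0.0.4 (expiry=16+2=18). clock=16
Op 10: tick 3 -> clock=19. purged={b.com,c.com}
Op 11: tick 4 -> clock=23. purged={d.com}
Op 12: tick 5 -> clock=28.
Op 13: tick 8 -> clock=36.
Op 14: tick 4 -> clock=40.
Op 15: tick 6 -> clock=46.
Op 16: tick 3 -> clock=49.
Op 17: tick 6 -> clock=55.
Op 18: insert c.com -> 10.0.0.4 (expiry=55+4=59). clock=55
Op 19: tick 9 -> clock=64. purged={c.com}
Op 20: insert f.com -> 10.0.0.5 (expiry=64+4=68). clock=64
Op 21: tick 11 -> clock=75. purged={f.com}
Op 22: insert c.com -> 10.0.0.1 (expiry=75+1=76). clock=75
Op 23: tick 4 -> clock=79. purged={c.com}
Op 24: tick 2 -> clock=81.
Op 25: tick 11 -> clock=92.
Op 26: insert a.com -> 10.0.0.4 (expiry=92+5=97). clock=92
Op 27: tick 11 -> clock=103. purged={a.com}
Op 28: insert d.com -> 10.0.0.6 (expiry=103+1=104). clock=103
Op 29: insert d.com -> 10.0.0.2 (expiry=103+2=105). clock=103
Final cache (unexpired): {d.com} -> size=1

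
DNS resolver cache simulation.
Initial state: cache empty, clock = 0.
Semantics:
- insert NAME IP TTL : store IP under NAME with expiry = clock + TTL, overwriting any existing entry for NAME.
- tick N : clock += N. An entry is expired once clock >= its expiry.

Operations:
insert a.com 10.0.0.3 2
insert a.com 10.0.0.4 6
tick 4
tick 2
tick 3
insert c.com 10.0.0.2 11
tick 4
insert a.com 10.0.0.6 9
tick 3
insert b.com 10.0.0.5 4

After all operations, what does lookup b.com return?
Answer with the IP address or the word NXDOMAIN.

Op 1: insert a.com -> 10.0.0.3 (expiry=0+2=2). clock=0
Op 2: insert a.com -> 10.0.0.4 (expiry=0+6=6). clock=0
Op 3: tick 4 -> clock=4.
Op 4: tick 2 -> clock=6. purged={a.com}
Op 5: tick 3 -> clock=9.
Op 6: insert c.com -> 10.0.0.2 (expiry=9+11=20). clock=9
Op 7: tick 4 -> clock=13.
Op 8: insert a.com -> 10.0.0.6 (expiry=13+9=22). clock=13
Op 9: tick 3 -> clock=16.
Op 10: insert b.com -> 10.0.0.5 (expiry=16+4=20). clock=16
lookup b.com: present, ip=10.0.0.5 expiry=20 > clock=16

Answer: 10.0.0.5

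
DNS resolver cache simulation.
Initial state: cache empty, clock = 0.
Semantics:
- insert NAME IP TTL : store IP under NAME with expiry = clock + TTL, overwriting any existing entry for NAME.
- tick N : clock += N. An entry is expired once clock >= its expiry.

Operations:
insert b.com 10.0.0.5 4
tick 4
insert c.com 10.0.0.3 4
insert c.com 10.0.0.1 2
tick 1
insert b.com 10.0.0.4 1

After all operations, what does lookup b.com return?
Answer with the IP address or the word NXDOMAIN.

Answer: 10.0.0.4

Derivation:
Op 1: insert b.com -> 10.0.0.5 (expiry=0+4=4). clock=0
Op 2: tick 4 -> clock=4. purged={b.com}
Op 3: insert c.com -> 10.0.0.3 (expiry=4+4=8). clock=4
Op 4: insert c.com -> 10.0.0.1 (expiry=4+2=6). clock=4
Op 5: tick 1 -> clock=5.
Op 6: insert b.com -> 10.0.0.4 (expiry=5+1=6). clock=5
lookup b.com: present, ip=10.0.0.4 expiry=6 > clock=5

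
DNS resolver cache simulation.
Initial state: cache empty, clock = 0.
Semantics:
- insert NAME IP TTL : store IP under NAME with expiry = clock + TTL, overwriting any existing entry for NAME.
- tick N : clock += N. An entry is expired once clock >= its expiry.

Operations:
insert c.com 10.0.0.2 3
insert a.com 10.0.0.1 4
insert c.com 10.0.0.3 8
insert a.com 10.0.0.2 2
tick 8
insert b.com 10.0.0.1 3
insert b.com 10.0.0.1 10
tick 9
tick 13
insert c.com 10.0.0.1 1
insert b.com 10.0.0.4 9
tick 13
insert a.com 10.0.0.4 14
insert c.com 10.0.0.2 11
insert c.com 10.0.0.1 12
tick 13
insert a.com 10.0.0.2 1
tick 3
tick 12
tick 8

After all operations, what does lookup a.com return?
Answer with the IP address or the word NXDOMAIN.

Answer: NXDOMAIN

Derivation:
Op 1: insert c.com -> 10.0.0.2 (expiry=0+3=3). clock=0
Op 2: insert a.com -> 10.0.0.1 (expiry=0+4=4). clock=0
Op 3: insert c.com -> 10.0.0.3 (expiry=0+8=8). clock=0
Op 4: insert a.com -> 10.0.0.2 (expiry=0+2=2). clock=0
Op 5: tick 8 -> clock=8. purged={a.com,c.com}
Op 6: insert b.com -> 10.0.0.1 (expiry=8+3=11). clock=8
Op 7: insert b.com -> 10.0.0.1 (expiry=8+10=18). clock=8
Op 8: tick 9 -> clock=17.
Op 9: tick 13 -> clock=30. purged={b.com}
Op 10: insert c.com -> 10.0.0.1 (expiry=30+1=31). clock=30
Op 11: insert b.com -> 10.0.0.4 (expiry=30+9=39). clock=30
Op 12: tick 13 -> clock=43. purged={b.com,c.com}
Op 13: insert a.com -> 10.0.0.4 (expiry=43+14=57). clock=43
Op 14: insert c.com -> 10.0.0.2 (expiry=43+11=54). clock=43
Op 15: insert c.com -> 10.0.0.1 (expiry=43+12=55). clock=43
Op 16: tick 13 -> clock=56. purged={c.com}
Op 17: insert a.com -> 10.0.0.2 (expiry=56+1=57). clock=56
Op 18: tick 3 -> clock=59. purged={a.com}
Op 19: tick 12 -> clock=71.
Op 20: tick 8 -> clock=79.
lookup a.com: not in cache (expired or never inserted)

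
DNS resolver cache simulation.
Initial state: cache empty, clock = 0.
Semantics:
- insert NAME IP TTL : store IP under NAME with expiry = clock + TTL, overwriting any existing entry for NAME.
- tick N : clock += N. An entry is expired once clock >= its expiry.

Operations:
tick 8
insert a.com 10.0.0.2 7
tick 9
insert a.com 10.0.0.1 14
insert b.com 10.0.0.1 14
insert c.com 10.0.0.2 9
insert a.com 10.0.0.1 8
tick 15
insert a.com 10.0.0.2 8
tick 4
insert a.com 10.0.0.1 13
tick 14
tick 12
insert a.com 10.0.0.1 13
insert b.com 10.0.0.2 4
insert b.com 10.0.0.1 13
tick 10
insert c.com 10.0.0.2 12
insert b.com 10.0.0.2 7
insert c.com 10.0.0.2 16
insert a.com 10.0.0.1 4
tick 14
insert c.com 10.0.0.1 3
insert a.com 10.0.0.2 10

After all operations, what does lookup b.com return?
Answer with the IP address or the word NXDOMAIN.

Answer: NXDOMAIN

Derivation:
Op 1: tick 8 -> clock=8.
Op 2: insert a.com -> 10.0.0.2 (expiry=8+7=15). clock=8
Op 3: tick 9 -> clock=17. purged={a.com}
Op 4: insert a.com -> 10.0.0.1 (expiry=17+14=31). clock=17
Op 5: insert b.com -> 10.0.0.1 (expiry=17+14=31). clock=17
Op 6: insert c.com -> 10.0.0.2 (expiry=17+9=26). clock=17
Op 7: insert a.com -> 10.0.0.1 (expiry=17+8=25). clock=17
Op 8: tick 15 -> clock=32. purged={a.com,b.com,c.com}
Op 9: insert a.com -> 10.0.0.2 (expiry=32+8=40). clock=32
Op 10: tick 4 -> clock=36.
Op 11: insert a.com -> 10.0.0.1 (expiry=36+13=49). clock=36
Op 12: tick 14 -> clock=50. purged={a.com}
Op 13: tick 12 -> clock=62.
Op 14: insert a.com -> 10.0.0.1 (expiry=62+13=75). clock=62
Op 15: insert b.com -> 10.0.0.2 (expiry=62+4=66). clock=62
Op 16: insert b.com -> 10.0.0.1 (expiry=62+13=75). clock=62
Op 17: tick 10 -> clock=72.
Op 18: insert c.com -> 10.0.0.2 (expiry=72+12=84). clock=72
Op 19: insert b.com -> 10.0.0.2 (expiry=72+7=79). clock=72
Op 20: insert c.com -> 10.0.0.2 (expiry=72+16=88). clock=72
Op 21: insert a.com -> 10.0.0.1 (expiry=72+4=76). clock=72
Op 22: tick 14 -> clock=86. purged={a.com,b.com}
Op 23: insert c.com -> 10.0.0.1 (expiry=86+3=89). clock=86
Op 24: insert a.com -> 10.0.0.2 (expiry=86+10=96). clock=86
lookup b.com: not in cache (expired or never inserted)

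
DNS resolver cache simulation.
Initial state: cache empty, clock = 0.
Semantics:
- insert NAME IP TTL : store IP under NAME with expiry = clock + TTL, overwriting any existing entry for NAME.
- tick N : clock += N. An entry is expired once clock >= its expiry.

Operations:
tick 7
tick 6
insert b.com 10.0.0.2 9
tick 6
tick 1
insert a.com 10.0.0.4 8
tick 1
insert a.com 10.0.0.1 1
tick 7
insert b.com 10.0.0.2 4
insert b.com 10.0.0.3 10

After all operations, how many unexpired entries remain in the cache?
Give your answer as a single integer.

Op 1: tick 7 -> clock=7.
Op 2: tick 6 -> clock=13.
Op 3: insert b.com -> 10.0.0.2 (expiry=13+9=22). clock=13
Op 4: tick 6 -> clock=19.
Op 5: tick 1 -> clock=20.
Op 6: insert a.com -> 10.0.0.4 (expiry=20+8=28). clock=20
Op 7: tick 1 -> clock=21.
Op 8: insert a.com -> 10.0.0.1 (expiry=21+1=22). clock=21
Op 9: tick 7 -> clock=28. purged={a.com,b.com}
Op 10: insert b.com -> 10.0.0.2 (expiry=28+4=32). clock=28
Op 11: insert b.com -> 10.0.0.3 (expiry=28+10=38). clock=28
Final cache (unexpired): {b.com} -> size=1

Answer: 1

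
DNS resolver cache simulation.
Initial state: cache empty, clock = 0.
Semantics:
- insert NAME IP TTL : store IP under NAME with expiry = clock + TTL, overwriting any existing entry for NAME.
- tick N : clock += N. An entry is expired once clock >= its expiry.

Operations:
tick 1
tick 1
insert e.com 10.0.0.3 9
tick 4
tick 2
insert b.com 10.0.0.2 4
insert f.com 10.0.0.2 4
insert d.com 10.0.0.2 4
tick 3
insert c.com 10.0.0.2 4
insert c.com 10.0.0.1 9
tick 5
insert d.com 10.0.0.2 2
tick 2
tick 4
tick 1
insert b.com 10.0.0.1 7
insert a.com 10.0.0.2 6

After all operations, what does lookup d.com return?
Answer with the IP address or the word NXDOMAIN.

Answer: NXDOMAIN

Derivation:
Op 1: tick 1 -> clock=1.
Op 2: tick 1 -> clock=2.
Op 3: insert e.com -> 10.0.0.3 (expiry=2+9=11). clock=2
Op 4: tick 4 -> clock=6.
Op 5: tick 2 -> clock=8.
Op 6: insert b.com -> 10.0.0.2 (expiry=8+4=12). clock=8
Op 7: insert f.com -> 10.0.0.2 (expiry=8+4=12). clock=8
Op 8: insert d.com -> 10.0.0.2 (expiry=8+4=12). clock=8
Op 9: tick 3 -> clock=11. purged={e.com}
Op 10: insert c.com -> 10.0.0.2 (expiry=11+4=15). clock=11
Op 11: insert c.com -> 10.0.0.1 (expiry=11+9=20). clock=11
Op 12: tick 5 -> clock=16. purged={b.com,d.com,f.com}
Op 13: insert d.com -> 10.0.0.2 (expiry=16+2=18). clock=16
Op 14: tick 2 -> clock=18. purged={d.com}
Op 15: tick 4 -> clock=22. purged={c.com}
Op 16: tick 1 -> clock=23.
Op 17: insert b.com -> 10.0.0.1 (expiry=23+7=30). clock=23
Op 18: insert a.com -> 10.0.0.2 (expiry=23+6=29). clock=23
lookup d.com: not in cache (expired or never inserted)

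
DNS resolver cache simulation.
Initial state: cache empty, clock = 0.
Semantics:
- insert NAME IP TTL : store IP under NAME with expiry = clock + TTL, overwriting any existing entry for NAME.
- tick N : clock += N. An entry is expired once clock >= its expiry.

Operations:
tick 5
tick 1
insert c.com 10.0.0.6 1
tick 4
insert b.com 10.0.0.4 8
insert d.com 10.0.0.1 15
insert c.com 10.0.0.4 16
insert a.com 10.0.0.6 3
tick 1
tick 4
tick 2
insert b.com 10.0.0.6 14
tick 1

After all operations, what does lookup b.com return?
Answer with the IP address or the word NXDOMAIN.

Op 1: tick 5 -> clock=5.
Op 2: tick 1 -> clock=6.
Op 3: insert c.com -> 10.0.0.6 (expiry=6+1=7). clock=6
Op 4: tick 4 -> clock=10. purged={c.com}
Op 5: insert b.com -> 10.0.0.4 (expiry=10+8=18). clock=10
Op 6: insert d.com -> 10.0.0.1 (expiry=10+15=25). clock=10
Op 7: insert c.com -> 10.0.0.4 (expiry=10+16=26). clock=10
Op 8: insert a.com -> 10.0.0.6 (expiry=10+3=13). clock=10
Op 9: tick 1 -> clock=11.
Op 10: tick 4 -> clock=15. purged={a.com}
Op 11: tick 2 -> clock=17.
Op 12: insert b.com -> 10.0.0.6 (expiry=17+14=31). clock=17
Op 13: tick 1 -> clock=18.
lookup b.com: present, ip=10.0.0.6 expiry=31 > clock=18

Answer: 10.0.0.6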